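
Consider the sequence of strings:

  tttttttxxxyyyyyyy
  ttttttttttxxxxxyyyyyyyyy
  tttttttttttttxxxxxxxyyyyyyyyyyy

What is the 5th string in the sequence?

tttttttttttttttttttxxxxxxxxxxxyyyyyyyyyyyyyyy

The n-th term is 3n+1 t's then 2n-1 x's then 2n+3 y's, where the shown terms are n = 2, 3, 4.
At n = 6 the blocks have lengths 19, 11, 15.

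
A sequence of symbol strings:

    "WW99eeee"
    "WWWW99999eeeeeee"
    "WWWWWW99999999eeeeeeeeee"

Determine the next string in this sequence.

Reading off run lengths: W runs 2, 4, 6; 9 runs 2, 5, 8; e runs 4, 7, 10 — each is linear in n (n = 1, 2, …).
At n = 4 the blocks have lengths 8, 11, 13.

WWWWWWWW99999999999eeeeeeeeeeeee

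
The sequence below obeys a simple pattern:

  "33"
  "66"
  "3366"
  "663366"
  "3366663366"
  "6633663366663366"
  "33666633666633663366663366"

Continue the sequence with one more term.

663366336666336633666633666633663366663366

This is a Fibonacci-style word recurrence s(k) = s(k−2)·s(k−1): e.g. 33·66 = 3366.
Continuing: 6633663366663366 · 33666633666633663366663366 gives term 8.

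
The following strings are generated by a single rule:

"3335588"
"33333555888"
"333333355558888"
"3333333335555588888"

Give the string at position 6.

Term n consists of 2n+1 3's, followed by n+1 5's, followed by n+1 8's (n = 1, 2, …).
Setting n = 6 gives 13, 7, 7 characters in each block.

333333333333355555558888888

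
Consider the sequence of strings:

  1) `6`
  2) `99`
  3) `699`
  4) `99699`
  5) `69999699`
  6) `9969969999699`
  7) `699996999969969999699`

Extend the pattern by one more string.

9969969999699699996999969969999699

Each term (from the third on) is the two preceding terms concatenated in order: term 3 = 6·99 = 699.
So term 8 is 9969969999699·699996999969969999699.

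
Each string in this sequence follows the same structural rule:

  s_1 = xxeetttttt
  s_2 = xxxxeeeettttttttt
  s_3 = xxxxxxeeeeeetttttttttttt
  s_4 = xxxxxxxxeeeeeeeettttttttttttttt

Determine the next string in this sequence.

xxxxxxxxxxeeeeeeeeeetttttttttttttttttt

Term n consists of 2n x's, followed by 2n e's, followed by 3n+3 t's (n = 1, 2, …).
At n = 5 the blocks have lengths 10, 10, 18.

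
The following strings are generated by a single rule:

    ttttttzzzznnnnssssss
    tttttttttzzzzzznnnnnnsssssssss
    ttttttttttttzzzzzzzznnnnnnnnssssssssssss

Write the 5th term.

ttttttttttttttttttzzzzzzzzzzzznnnnnnnnnnnnssssssssssssssssss

Each string has the form t^{3n+3} z^{2n+2} n^{2n+2} s^{3n+3} (n = 1, 2, …).
Setting n = 5 gives 18, 12, 12, 18 characters in each block.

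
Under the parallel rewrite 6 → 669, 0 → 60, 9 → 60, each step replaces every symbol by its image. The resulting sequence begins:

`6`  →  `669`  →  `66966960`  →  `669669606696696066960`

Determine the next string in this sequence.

Rewriting the 21 symbols of 669669606696696066960 one by one yields 669 669 60 669 669 60 669 60 669 669 60 669 669 60 669 60 669 669 60 669 60; concatenated:

6696696066966960669606696696066966960669606696696066960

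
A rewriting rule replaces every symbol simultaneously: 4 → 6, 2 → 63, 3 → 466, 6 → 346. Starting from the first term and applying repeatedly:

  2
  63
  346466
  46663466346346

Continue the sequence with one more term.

Applying the rule to each of the 14 symbols of 46663466346346 gives the pieces 6 346 346 346 466 6 346 346 466 6 346 466 6 346, which concatenate to the answer.

6346346346466634634646663464666346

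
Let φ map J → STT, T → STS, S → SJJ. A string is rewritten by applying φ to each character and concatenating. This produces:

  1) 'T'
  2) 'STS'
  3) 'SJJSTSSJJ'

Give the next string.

Expanding SJJSTSSJJ: S→SJJ, J→STT, J→STT, S→SJJ, T→STS, S→SJJ, S→SJJ, J→STT, J→STT. Concatenated: SJJ STT STT SJJ STS SJJ SJJ STT STT.

SJJSTTSTTSJJSTSSJJSJJSTTSTT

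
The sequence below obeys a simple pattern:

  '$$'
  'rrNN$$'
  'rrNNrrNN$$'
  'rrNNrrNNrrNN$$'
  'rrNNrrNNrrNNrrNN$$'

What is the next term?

Every step adds rrNN at the front: s(k+1) = rrNN·s(k).
Applying this once more to rrNNrrNNrrNNrrNN$$:

rrNNrrNNrrNNrrNNrrNN$$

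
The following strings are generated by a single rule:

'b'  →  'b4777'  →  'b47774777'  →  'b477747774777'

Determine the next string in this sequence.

Every step adds 4777 to the end: s(k+1) = s(k)·4777.
One more step from b477747774777 gives the answer.

b4777477747774777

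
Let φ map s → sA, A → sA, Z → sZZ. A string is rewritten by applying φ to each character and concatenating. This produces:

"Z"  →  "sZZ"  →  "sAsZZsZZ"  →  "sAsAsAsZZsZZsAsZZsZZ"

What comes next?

sAsAsAsAsAsAsAsZZsZZsAsZZsZZsAsAsAsZZsZZsAsZZsZZ

Replace each of the 20 characters of sAsAsAsZZsZZsAsZZsZZ in place — sA sA sA sA sA sA sA sZZ sZZ sA sZZ sZZ sA sA sA sZZ sZZ sA sZZ sZZ — and concatenate.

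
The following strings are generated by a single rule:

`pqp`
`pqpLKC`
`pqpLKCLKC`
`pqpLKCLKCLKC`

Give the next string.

Every step adds LKC to the end: s(k+1) = s(k)·LKC.
So the next term is pqpLKCLKCLKC·LKC.

pqpLKCLKCLKCLKC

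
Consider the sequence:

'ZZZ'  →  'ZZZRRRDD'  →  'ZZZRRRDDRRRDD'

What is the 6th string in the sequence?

ZZZRRRDDRRRDDRRRDDRRRDDRRRDD

The strings grow by a fixed suffix RRRDD each time.
From ZZZRRRDDRRRDD, 3 further steps: ZZZRRRDDRRRDD → ZZZRRRDDRRRDDRRRDD → ZZZRRRDDRRRDDRRRDDRRRDD → (answer).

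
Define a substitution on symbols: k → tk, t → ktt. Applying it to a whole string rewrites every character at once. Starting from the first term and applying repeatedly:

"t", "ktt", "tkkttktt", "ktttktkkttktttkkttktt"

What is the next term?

Applying the rule to each of the 21 symbols of ktttktkkttktttkkttktt gives the pieces tk ktt ktt ktt tk ktt tk tk ktt ktt tk ktt ktt ktt tk tk ktt ktt tk ktt ktt, which concatenate to the answer.

tkkttkttktttkktttktkkttktttkkttkttktttktkkttktttkkttktt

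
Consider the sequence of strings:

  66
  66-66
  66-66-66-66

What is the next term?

Every step duplicates the string with '-' between the halves.
So the next term is two copies of 66-66-66-66 with '-' between the halves.

66-66-66-66-66-66-66-66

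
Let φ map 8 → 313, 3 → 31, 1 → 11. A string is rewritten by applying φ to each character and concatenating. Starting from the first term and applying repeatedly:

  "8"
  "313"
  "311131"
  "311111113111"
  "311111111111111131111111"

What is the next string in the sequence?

Replace each of the 24 characters of 311111111111111131111111 in place — 31 11 11 11 11 11 11 11 11 11 11 11 11 11 11 11 31 11 11 11 11 11 11 11 — and concatenate.

311111111111111111111111111111113111111111111111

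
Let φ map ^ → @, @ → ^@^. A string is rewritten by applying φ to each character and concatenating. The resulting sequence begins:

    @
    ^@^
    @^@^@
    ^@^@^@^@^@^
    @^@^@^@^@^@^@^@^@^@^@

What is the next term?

Applying the rule to each of the 21 symbols of @^@^@^@^@^@^@^@^@^@^@ gives the pieces ^@^ @ ^@^ @ ^@^ @ ^@^ @ ^@^ @ ^@^ @ ^@^ @ ^@^ @ ^@^ @ ^@^ @ ^@^, which concatenate to the answer.

^@^@^@^@^@^@^@^@^@^@^@^@^@^@^@^@^@^@^@^@^@^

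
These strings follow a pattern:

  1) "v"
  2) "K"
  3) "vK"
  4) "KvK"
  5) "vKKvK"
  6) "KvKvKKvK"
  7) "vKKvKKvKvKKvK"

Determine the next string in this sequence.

Each term (from the third on) is the two preceding terms concatenated in order: term 3 = v·K = vK.
The next term joins KvKvKKvK and vKKvKKvKvKKvK.

KvKvKKvKvKKvKKvKvKKvK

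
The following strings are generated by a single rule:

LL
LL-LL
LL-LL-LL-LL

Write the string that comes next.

LL-LL-LL-LL-LL-LL-LL-LL

Every step duplicates the string with '-' between the halves.
So the next term is two copies of LL-LL-LL-LL with '-' between the halves.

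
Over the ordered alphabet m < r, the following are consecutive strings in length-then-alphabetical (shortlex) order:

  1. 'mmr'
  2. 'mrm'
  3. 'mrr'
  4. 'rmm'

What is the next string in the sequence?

rmr

Find the rightmost character of rmm below r, bump it to the next letter, and reset everything to its right to m.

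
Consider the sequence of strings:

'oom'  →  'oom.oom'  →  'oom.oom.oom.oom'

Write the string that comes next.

s(k+1) = s(k)·.·s(k) — each term doubles the last with '.' between the halves.
Doubling oom.oom.oom.oom with '.' between the halves:

oom.oom.oom.oom.oom.oom.oom.oom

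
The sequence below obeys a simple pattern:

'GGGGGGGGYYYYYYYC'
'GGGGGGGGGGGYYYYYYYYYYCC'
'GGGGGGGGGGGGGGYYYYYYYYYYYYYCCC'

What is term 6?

The n-th term is 3n+2 G's then 3n+1 Y's then n-1 C's, where the shown terms are n = 2, 3, 4.
At n = 7 the blocks have lengths 23, 22, 6.

GGGGGGGGGGGGGGGGGGGGGGGYYYYYYYYYYYYYYYYYYYYYYCCCCCC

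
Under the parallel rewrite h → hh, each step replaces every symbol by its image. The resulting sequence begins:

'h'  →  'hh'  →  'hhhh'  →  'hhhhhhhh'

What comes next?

hhhhhhhhhhhhhhhh

Apply φ to hhhhhhhh symbol by symbol: h→hh, h→hh, h→hh, h→hh, h→hh, h→hh, h→hh, h→hh; joined: hh hh hh hh hh hh hh hh.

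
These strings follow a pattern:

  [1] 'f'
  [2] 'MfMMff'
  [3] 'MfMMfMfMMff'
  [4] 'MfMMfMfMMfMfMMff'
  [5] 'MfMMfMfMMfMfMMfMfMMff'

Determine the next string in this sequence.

The strings grow by a fixed prefix MfMMf each time.
Applying this once more to MfMMfMfMMfMfMMfMfMMff:

MfMMfMfMMfMfMMfMfMMfMfMMff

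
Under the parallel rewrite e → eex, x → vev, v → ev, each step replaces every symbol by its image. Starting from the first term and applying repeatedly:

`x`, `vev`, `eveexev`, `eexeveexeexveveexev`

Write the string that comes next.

Rewriting the 19 symbols of eexeveexeexveveexev one by one yields eex eex vev eex ev eex eex vev eex eex vev ev eex ev eex eex vev eex ev; concatenated:

eexeexveveexeveexeexveveexeexveveveexeveexeexveveexev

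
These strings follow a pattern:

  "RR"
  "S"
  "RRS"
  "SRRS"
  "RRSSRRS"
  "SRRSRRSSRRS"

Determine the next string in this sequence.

RRSSRRSSRRSRRSSRRS

From term 3 onward, concatenate the second-to-last term with the last: RR·S = RRS, S·RRS = SRRS, …
The next term joins RRSSRRS and SRRSRRSSRRS.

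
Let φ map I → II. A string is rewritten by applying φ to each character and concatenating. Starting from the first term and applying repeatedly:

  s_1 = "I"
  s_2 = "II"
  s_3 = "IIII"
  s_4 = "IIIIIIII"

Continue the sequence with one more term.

IIIIIIIIIIIIIIII

Apply φ to IIIIIIII symbol by symbol: I→II, I→II, I→II, I→II, I→II, I→II, I→II, I→II; joined: II II II II II II II II.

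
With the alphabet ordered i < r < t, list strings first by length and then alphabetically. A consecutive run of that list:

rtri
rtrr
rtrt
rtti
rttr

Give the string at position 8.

tiir

Continuing the enumeration 3 steps past rttr: rttr → rttt → tiii → (answer).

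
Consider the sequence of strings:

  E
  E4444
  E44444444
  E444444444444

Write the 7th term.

Every step adds 4444 to the end: s(k+1) = s(k)·4444.
From E444444444444, 3 further steps: E444444444444 → E4444444444444444 → E44444444444444444444 → (answer).

E444444444444444444444444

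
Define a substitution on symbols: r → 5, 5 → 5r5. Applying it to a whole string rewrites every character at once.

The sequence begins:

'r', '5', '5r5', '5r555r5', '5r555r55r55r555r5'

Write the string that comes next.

Replace each of the 17 characters of 5r555r55r55r555r5 in place — 5r5 5 5r5 5r5 5r5 5 5r5 5r5 5 5r5 5r5 5 5r5 5r5 5r5 5 5r5 — and concatenate.

5r555r55r55r555r55r555r55r555r55r55r555r5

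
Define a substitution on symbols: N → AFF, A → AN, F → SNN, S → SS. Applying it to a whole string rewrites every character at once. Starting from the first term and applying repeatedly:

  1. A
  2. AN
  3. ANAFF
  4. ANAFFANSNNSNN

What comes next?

Replace each of the 13 characters of ANAFFANSNNSNN in place — AN AFF AN SNN SNN AN AFF SS AFF AFF SS AFF AFF — and concatenate.

ANAFFANSNNSNNANAFFSSAFFAFFSSAFFAFF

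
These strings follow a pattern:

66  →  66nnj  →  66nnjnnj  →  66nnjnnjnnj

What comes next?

The strings grow by a fixed suffix nnj each time.
Applying this once more to 66nnjnnjnnj:

66nnjnnjnnjnnj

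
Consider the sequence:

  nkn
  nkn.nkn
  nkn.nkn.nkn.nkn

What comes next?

Every step duplicates the string with '.' between the halves.
One more doubling of nkn.nkn.nkn.nkn gives the answer.

nkn.nkn.nkn.nkn.nkn.nkn.nkn.nkn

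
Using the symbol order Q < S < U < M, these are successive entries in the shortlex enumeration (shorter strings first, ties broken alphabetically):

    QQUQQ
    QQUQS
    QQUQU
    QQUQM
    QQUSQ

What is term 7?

QQUSU

Stepping forward 2 times from QQUSQ: QQUSQ → QQUSS, then the target.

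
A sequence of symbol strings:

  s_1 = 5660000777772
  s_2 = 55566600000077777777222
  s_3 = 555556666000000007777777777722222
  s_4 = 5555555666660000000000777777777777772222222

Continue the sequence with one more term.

Term n consists of 2n-1 5's, followed by n+1 6's, followed by 2n+2 0's, followed by 3n+2 7's, followed by 2n-1 2's (n = 1, 2, …).
For the next term, n = 5, so the run lengths are 9, 6, 12, 17, 9.

55555555566666600000000000077777777777777777222222222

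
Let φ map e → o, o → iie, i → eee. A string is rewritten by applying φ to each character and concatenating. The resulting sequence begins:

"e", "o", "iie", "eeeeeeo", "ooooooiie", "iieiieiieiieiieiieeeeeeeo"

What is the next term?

eeeeeeoeeeeeeoeeeeeeoeeeeeeoeeeeeeoeeeeeeoooooooiie

φ(iieiieiieiieiieiieeeeeeeo) expands symbol-by-symbol to eee eee o eee eee o eee eee o eee eee o eee eee o eee eee o o o o o o o iie; joining the 25 pieces gives the next term.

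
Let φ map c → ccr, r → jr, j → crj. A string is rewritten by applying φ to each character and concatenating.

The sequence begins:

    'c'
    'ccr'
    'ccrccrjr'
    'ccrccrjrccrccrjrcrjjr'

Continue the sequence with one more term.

ccrccrjrccrccrjrcrjjrccrccrjrccrccrjrcrjjrccrjrcrjcrjjr

φ(ccrccrjrccrccrjrcrjjr) expands symbol-by-symbol to ccr ccr jr ccr ccr jr crj jr ccr ccr jr ccr ccr jr crj jr ccr jr crj crj jr; joining the 21 pieces gives the next term.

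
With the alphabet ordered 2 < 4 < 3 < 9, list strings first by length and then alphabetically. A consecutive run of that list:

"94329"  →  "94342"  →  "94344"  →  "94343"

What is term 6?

94332

Advancing 2 positions from 94343 through 94343 → 94349 reaches term 6.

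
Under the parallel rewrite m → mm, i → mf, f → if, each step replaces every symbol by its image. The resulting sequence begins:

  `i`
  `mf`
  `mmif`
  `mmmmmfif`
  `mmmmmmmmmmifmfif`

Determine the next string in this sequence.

mmmmmmmmmmmmmmmmmmmmmfifmmifmfif

Applying the rule to each of the 16 symbols of mmmmmmmmmmifmfif gives the pieces mm mm mm mm mm mm mm mm mm mm mf if mm if mf if, which concatenate to the answer.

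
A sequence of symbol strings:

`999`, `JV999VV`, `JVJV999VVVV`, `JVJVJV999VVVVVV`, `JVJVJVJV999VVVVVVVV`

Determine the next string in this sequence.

Each term wraps the previous one in JV on the left and VV on the right.
Applying this once more to JVJVJVJV999VVVVVVVV:

JVJVJVJVJV999VVVVVVVVVV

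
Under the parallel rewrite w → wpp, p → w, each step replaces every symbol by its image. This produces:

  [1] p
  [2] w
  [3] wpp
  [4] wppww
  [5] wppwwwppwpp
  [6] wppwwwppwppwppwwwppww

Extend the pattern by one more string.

φ(wppwwwppwppwppwwwppww) expands symbol-by-symbol to wpp w w wpp wpp wpp w w wpp w w wpp w w wpp wpp wpp w w wpp wpp; joining the 21 pieces gives the next term.

wppwwwppwppwppwwwppwwwppwwwppwppwppwwwppwpp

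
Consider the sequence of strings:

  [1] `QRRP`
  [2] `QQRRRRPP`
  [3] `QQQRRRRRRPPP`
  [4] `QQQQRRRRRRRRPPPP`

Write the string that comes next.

QQQQQRRRRRRRRRRPPPPP

Each string has the form Q^{n} R^{2n} P^{n} (n = 1, 2, …).
Setting n = 5 gives 5, 10, 5 characters in each block.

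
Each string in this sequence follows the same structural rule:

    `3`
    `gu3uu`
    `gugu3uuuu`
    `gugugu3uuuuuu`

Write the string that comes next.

Each term wraps the previous one in gu on the left and uu on the right.
One more step from gugugu3uuuuuu gives the answer.

gugugugu3uuuuuuuu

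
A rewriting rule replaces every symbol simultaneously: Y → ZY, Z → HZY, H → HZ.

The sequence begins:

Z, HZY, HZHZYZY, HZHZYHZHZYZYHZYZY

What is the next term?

φ(HZHZYHZHZYZYHZYZY) expands symbol-by-symbol to HZ HZY HZ HZY ZY HZ HZY HZ HZY ZY HZY ZY HZ HZY ZY HZY ZY; joining the 17 pieces gives the next term.

HZHZYHZHZYZYHZHZYHZHZYZYHZYZYHZHZYZYHZYZY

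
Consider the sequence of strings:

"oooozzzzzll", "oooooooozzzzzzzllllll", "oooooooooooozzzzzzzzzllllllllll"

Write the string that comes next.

Reading off run lengths: o runs 4, 8, 12; z runs 5, 7, 9; l runs 2, 6, 10 — each is linear in n (n = 1, 2, …).
For the next term, n = 4, so the run lengths are 16, 11, 14.

oooooooooooooooozzzzzzzzzzzllllllllllllll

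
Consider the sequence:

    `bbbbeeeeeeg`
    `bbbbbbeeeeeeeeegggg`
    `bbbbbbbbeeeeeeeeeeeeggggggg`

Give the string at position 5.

bbbbbbbbbbbbeeeeeeeeeeeeeeeeeeggggggggggggg

Term n consists of 2n+2 b's, followed by 3n+3 e's, followed by 3n-2 g's (n = 1, 2, …).
Setting n = 5 gives 12, 18, 13 characters in each block.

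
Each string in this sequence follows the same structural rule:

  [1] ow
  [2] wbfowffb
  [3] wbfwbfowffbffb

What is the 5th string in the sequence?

wbfwbfwbfwbfowffbffbffbffb

Every step adds wbf to the front and ffb to the end of the previous string.
From wbfwbfowffbffb, 2 further steps: wbfwbfowffbffb → wbfwbfwbfowffbffbffb → (answer).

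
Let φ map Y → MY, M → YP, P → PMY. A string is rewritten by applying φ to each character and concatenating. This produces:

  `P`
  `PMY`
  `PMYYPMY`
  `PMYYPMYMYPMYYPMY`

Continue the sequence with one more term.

φ(PMYYPMYMYPMYYPMY) expands symbol-by-symbol to PMY YP MY MY PMY YP MY YP MY PMY YP MY MY PMY YP MY; joining the 16 pieces gives the next term.

PMYYPMYMYPMYYPMYYPMYPMYYPMYMYPMYYPMY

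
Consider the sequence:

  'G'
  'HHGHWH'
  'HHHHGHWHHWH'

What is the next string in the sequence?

Every step adds HH to the front and HWH to the end of the previous string.
So the next term is HH·HHHHGHWHHWH·HWH.

HHHHHHGHWHHWHHWH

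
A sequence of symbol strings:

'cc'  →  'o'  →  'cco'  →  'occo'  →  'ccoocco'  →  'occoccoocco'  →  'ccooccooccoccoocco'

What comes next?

occoccooccoccooccooccoccoocco

From term 3 onward, concatenate the second-to-last term with the last: cc·o = cco, o·cco = occo, …
Continuing: occoccoocco · ccooccooccoccoocco gives term 8.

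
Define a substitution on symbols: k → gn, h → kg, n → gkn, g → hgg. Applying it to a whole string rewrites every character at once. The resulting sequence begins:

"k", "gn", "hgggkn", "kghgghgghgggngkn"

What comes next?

φ(kghgghgghgggngkn) expands symbol-by-symbol to gn hgg kg hgg hgg kg hgg hgg kg hgg hgg hgg gkn hgg gn gkn; joining the 16 pieces gives the next term.

gnhggkghgghggkghgghggkghgghgghgggknhgggngkn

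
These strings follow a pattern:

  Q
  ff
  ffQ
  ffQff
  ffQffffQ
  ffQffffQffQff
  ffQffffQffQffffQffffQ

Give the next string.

Each term (from the third on) is the previous term followed by the one before it: term 3 = ff·Q = ffQ.
So term 8 is ffQffffQffQffffQffffQ·ffQffffQffQff.

ffQffffQffQffffQffffQffQffffQffQff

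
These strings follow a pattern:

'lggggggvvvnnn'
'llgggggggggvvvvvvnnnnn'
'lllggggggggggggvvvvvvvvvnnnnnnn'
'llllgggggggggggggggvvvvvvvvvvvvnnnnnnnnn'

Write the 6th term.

Term n consists of n l's, followed by 3n+3 g's, followed by 3n v's, followed by 2n+1 n's (n = 1, 2, …).
Setting n = 6 gives 6, 21, 18, 13 characters in each block.

llllllgggggggggggggggggggggvvvvvvvvvvvvvvvvvvnnnnnnnnnnnnn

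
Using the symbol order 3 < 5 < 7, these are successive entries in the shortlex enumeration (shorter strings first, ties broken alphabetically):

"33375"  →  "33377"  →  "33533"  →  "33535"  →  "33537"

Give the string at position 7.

33555

Continuing the enumeration 2 steps past 33537: 33537 → 33553 → (answer).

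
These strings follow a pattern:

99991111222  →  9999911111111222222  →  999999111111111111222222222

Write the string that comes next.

Term n consists of n+3 9's, followed by 4n 1's, followed by 3n 2's (n = 1, 2, …).
Setting n = 4 gives 7, 16, 12 characters in each block.

99999991111111111111111222222222222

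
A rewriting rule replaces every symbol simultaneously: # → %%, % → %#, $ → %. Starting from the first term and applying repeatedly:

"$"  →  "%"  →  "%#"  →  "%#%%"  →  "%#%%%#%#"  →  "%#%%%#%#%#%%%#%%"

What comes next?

Rewriting the 16 symbols of %#%%%#%#%#%%%#%% one by one yields %# %% %# %# %# %% %# %% %# %% %# %# %# %% %# %#; concatenated:

%#%%%#%#%#%%%#%%%#%%%#%#%#%%%#%#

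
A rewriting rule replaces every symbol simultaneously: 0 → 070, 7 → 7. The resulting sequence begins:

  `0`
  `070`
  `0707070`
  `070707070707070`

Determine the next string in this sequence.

φ(070707070707070) expands symbol-by-symbol to 070 7 070 7 070 7 070 7 070 7 070 7 070 7 070; joining the 15 pieces gives the next term.

0707070707070707070707070707070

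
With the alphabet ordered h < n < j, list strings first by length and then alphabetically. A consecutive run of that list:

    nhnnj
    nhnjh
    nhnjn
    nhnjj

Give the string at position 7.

Continuing the enumeration 3 steps past nhnjj: nhnjj → nhjhh → nhjhn → (answer).

nhjhj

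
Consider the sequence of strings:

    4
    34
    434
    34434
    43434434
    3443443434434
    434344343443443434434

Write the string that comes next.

Each term (from the third on) is the two preceding terms concatenated in order: term 3 = 4·34 = 434.
So term 8 is 3443443434434·434344343443443434434.

3443443434434434344343443443434434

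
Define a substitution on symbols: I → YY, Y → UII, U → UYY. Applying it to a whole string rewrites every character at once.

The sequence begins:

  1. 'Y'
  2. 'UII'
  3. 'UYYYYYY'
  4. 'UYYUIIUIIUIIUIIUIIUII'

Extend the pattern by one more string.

Applying the rule to each of the 21 symbols of UYYUIIUIIUIIUIIUIIUII gives the pieces UYY UII UII UYY YY YY UYY YY YY UYY YY YY UYY YY YY UYY YY YY UYY YY YY, which concatenate to the answer.

UYYUIIUIIUYYYYYYUYYYYYYUYYYYYYUYYYYYYUYYYYYYUYYYYYY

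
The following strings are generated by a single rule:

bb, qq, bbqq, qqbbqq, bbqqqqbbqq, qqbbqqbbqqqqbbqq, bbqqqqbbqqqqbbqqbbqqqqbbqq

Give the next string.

From term 3 onward, concatenate the second-to-last term with the last: bb·qq = bbqq, qq·bbqq = qqbbqq, …
The next term joins qqbbqqbbqqqqbbqq and bbqqqqbbqqqqbbqqbbqqqqbbqq.

qqbbqqbbqqqqbbqqbbqqqqbbqqqqbbqqbbqqqqbbqq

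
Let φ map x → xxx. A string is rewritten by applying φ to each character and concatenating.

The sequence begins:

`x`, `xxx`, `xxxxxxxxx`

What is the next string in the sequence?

Apply φ to xxxxxxxxx symbol by symbol: x→xxx, x→xxx, x→xxx, x→xxx, x→xxx, x→xxx, x→xxx, x→xxx, x→xxx; joined: xxx xxx xxx xxx xxx xxx xxx xxx xxx.

xxxxxxxxxxxxxxxxxxxxxxxxxxx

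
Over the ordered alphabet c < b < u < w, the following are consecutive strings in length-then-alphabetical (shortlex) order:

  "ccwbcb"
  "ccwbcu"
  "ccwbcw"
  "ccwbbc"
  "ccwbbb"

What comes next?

ccwbbu

Find the rightmost character of ccwbbb below w, bump it to the next letter, and reset everything to its right to c.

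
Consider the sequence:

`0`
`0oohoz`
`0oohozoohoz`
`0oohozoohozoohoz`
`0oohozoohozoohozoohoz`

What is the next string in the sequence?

The strings grow by a fixed suffix oohoz each time.
One more step from 0oohozoohozoohozoohoz gives the answer.

0oohozoohozoohozoohozoohoz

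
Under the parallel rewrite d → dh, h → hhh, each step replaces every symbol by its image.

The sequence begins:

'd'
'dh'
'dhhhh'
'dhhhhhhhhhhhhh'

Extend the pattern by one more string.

dhhhhhhhhhhhhhhhhhhhhhhhhhhhhhhhhhhhhhhhh

φ(dhhhhhhhhhhhhh) expands symbol-by-symbol to dh hhh hhh hhh hhh hhh hhh hhh hhh hhh hhh hhh hhh hhh; joining the 14 pieces gives the next term.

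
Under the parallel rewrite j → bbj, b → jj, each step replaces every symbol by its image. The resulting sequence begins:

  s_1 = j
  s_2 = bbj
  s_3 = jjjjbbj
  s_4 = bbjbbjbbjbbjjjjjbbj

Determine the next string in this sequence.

Replace each of the 19 characters of bbjbbjbbjbbjjjjjbbj in place — jj jj bbj jj jj bbj jj jj bbj jj jj bbj bbj bbj bbj bbj jj jj bbj — and concatenate.

jjjjbbjjjjjbbjjjjjbbjjjjjbbjbbjbbjbbjbbjjjjjbbj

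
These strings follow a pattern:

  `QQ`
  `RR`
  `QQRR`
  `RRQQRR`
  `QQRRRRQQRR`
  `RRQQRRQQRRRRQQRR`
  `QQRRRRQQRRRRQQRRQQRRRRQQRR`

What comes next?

This is a Fibonacci-style word recurrence s(k) = s(k−2)·s(k−1): e.g. QQ·RR = QQRR.
Continuing: RRQQRRQQRRRRQQRR · QQRRRRQQRRRRQQRRQQRRRRQQRR gives term 8.

RRQQRRQQRRRRQQRRQQRRRRQQRRRRQQRRQQRRRRQQRR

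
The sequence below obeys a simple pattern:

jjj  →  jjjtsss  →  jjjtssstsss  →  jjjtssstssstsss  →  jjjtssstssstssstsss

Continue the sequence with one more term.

Each term is the previous one with tsss appended.
One more step from jjjtssstssstssstsss gives the answer.

jjjtssstssstssstssstsss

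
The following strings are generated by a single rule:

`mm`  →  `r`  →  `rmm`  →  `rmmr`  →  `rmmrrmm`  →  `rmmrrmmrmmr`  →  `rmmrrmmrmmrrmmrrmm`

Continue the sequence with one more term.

rmmrrmmrmmrrmmrrmmrmmrrmmrmmr

From term 3 onward, concatenate the last term with the second-to-last: r·mm = rmm, rmm·r = rmmr, …
Continuing: rmmrrmmrmmrrmmrrmm · rmmrrmmrmmr gives term 8.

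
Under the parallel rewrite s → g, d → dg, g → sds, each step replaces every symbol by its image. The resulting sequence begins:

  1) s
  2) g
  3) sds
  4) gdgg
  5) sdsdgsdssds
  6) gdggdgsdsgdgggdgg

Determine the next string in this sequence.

sdsdgsdssdsdgsdsgdggsdsdgsdssdssdsdgsdssds

Replace each of the 17 characters of gdggdgsdsgdgggdgg in place — sds dg sds sds dg sds g dg g sds dg sds sds sds dg sds sds — and concatenate.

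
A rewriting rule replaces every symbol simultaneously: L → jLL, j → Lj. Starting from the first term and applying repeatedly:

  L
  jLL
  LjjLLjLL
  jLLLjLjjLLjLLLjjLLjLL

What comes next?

Replace each of the 21 characters of jLLLjLjjLLjLLLjjLLjLL in place — Lj jLL jLL jLL Lj jLL Lj Lj jLL jLL Lj jLL jLL jLL Lj Lj jLL jLL Lj jLL jLL — and concatenate.

LjjLLjLLjLLLjjLLLjLjjLLjLLLjjLLjLLjLLLjLjjLLjLLLjjLLjLL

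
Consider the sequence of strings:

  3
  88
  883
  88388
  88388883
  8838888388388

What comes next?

Each term (from the third on) is the previous term followed by the one before it: term 3 = 88·3 = 883.
So term 7 is 8838888388388·88388883.

883888838838888388883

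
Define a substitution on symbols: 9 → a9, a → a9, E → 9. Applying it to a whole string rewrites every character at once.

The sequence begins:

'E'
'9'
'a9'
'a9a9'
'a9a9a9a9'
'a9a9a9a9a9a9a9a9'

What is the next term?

a9a9a9a9a9a9a9a9a9a9a9a9a9a9a9a9

Replace each of the 16 characters of a9a9a9a9a9a9a9a9 in place — a9 a9 a9 a9 a9 a9 a9 a9 a9 a9 a9 a9 a9 a9 a9 a9 — and concatenate.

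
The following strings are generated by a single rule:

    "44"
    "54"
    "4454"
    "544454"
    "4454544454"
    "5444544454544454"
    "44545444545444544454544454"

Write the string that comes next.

Each term (from the third on) is the two preceding terms concatenated in order: term 3 = 44·54 = 4454.
The next term joins 5444544454544454 and 44545444545444544454544454.

544454445454445444545444545444544454544454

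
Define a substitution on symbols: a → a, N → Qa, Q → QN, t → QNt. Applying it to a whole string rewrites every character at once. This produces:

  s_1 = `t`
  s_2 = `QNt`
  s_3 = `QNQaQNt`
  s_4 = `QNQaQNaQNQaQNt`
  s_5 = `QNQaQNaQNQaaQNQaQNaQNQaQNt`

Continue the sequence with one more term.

Applying the rule to each of the 26 symbols of QNQaQNaQNQaaQNQaQNaQNQaQNt gives the pieces QN Qa QN a QN Qa a QN Qa QN a a QN Qa QN a QN Qa a QN Qa QN a QN Qa QNt, which concatenate to the answer.

QNQaQNaQNQaaQNQaQNaaQNQaQNaQNQaaQNQaQNaQNQaQNt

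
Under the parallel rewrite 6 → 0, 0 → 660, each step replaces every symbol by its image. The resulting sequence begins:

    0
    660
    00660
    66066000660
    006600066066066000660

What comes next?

6606600066066066000660006600066066066000660

Applying the rule to each of the 21 symbols of 006600066066066000660 gives the pieces 660 660 0 0 660 660 660 0 0 660 0 0 660 0 0 660 660 660 0 0 660, which concatenate to the answer.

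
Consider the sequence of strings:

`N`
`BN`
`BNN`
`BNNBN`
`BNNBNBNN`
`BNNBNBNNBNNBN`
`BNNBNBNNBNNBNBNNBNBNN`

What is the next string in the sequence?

Each term (from the third on) is the previous term followed by the one before it: term 3 = BN·N = BNN.
The next term joins BNNBNBNNBNNBNBNNBNBNN and BNNBNBNNBNNBN.

BNNBNBNNBNNBNBNNBNBNNBNNBNBNNBNNBN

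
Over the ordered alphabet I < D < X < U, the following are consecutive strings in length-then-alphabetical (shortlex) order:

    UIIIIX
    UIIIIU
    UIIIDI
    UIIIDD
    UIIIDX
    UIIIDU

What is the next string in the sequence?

The successor of UIIIDU increments the rightmost position that isn't already U and resets every position after it to I.

UIIIXI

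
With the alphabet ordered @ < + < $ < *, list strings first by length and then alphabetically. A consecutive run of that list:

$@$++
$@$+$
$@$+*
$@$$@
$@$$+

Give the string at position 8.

Continuing the enumeration 3 steps past $@$$+: $@$$+ → $@$$$ → $@$$* → (answer).

$@$*@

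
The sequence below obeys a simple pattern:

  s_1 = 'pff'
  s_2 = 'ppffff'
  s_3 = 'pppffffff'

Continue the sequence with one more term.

ppppffffffff

Term n consists of n p's, followed by 2n f's (n = 1, 2, …).
For the next term, n = 4, so the run lengths are 4, 8.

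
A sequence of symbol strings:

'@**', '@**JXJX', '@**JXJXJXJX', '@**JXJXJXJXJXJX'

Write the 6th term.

@**JXJXJXJXJXJXJXJXJXJX

The strings grow by a fixed suffix JXJX each time.
From @**JXJXJXJXJXJX, 2 further steps: @**JXJXJXJXJXJX → @**JXJXJXJXJXJXJXJX → (answer).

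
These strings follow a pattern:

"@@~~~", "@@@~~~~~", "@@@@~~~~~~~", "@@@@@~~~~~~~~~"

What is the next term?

The n-th term is n+1 @'s then 2n+1 ~'s (n = 1, 2, …).
At n = 5 the blocks have lengths 6, 11.

@@@@@@~~~~~~~~~~~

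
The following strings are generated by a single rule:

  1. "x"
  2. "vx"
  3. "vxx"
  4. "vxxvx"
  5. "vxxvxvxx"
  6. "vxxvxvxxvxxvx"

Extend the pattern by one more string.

vxxvxvxxvxxvxvxxvxvxx

Each term (from the third on) is the previous term followed by the one before it: term 3 = vx·x = vxx.
The next term joins vxxvxvxxvxxvx and vxxvxvxx.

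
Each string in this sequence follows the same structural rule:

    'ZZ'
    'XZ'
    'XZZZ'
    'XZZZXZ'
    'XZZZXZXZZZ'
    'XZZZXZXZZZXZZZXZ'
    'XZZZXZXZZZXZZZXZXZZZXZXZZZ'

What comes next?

From term 3 onward, concatenate the last term with the second-to-last: XZ·ZZ = XZZZ, XZZZ·XZ = XZZZXZ, …
The next term joins XZZZXZXZZZXZZZXZXZZZXZXZZZ and XZZZXZXZZZXZZZXZ.

XZZZXZXZZZXZZZXZXZZZXZXZZZXZZZXZXZZZXZZZXZ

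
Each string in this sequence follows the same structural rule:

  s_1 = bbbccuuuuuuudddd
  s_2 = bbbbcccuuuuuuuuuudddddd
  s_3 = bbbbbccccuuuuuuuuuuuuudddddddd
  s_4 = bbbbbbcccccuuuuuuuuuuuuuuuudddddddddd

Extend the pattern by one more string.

Reading off run lengths: b runs 3, 4, 5, 6; c runs 2, 3, 4, 5; u runs 7, 10, 13, 16; d runs 4, 6, 8, 10 — each is linear in n, where the shown terms are n = 2, 3, 4, 5.
For the next term, n = 6, so the run lengths are 7, 6, 19, 12.

bbbbbbbccccccuuuuuuuuuuuuuuuuuuudddddddddddd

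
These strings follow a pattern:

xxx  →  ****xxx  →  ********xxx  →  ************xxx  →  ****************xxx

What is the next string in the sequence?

The strings grow by a fixed prefix **** each time.
Applying this once more to ****************xxx:

********************xxx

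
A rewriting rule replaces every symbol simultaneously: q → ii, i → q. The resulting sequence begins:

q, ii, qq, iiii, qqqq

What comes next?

Expanding qqqq: q→ii, q→ii, q→ii, q→ii. Concatenated: ii ii ii ii.

iiiiiiii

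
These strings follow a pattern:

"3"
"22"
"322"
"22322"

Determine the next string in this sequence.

32222322

This is a Fibonacci-style word recurrence s(k) = s(k−2)·s(k−1): e.g. 3·22 = 322.
The next term joins 322 and 22322.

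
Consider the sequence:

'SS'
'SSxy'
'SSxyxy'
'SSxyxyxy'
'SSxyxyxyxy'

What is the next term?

Each term is the previous one with xy appended.
Applying this once more to SSxyxyxyxy:

SSxyxyxyxyxy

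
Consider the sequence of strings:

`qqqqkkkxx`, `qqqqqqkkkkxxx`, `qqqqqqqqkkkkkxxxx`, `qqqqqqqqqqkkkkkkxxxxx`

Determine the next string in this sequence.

qqqqqqqqqqqqkkkkkkkxxxxxx

The n-th term is 2n q's then n+1 k's then n x's, where the shown terms are n = 2, 3, 4, 5.
For the next term, n = 6, so the run lengths are 12, 7, 6.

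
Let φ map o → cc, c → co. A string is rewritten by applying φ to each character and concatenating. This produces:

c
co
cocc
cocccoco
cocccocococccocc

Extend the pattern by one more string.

cocccocococccocccocccocococccoco

Applying the rule to each of the 16 symbols of cocccocococccocc gives the pieces co cc co co co cc co cc co cc co co co cc co co, which concatenate to the answer.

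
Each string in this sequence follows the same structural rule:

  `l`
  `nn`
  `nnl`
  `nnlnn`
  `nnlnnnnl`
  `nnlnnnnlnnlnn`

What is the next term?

nnlnnnnlnnlnnnnlnnnnl

Each term (from the third on) is the previous term followed by the one before it: term 3 = nn·l = nnl.
The next term joins nnlnnnnlnnlnn and nnlnnnnl.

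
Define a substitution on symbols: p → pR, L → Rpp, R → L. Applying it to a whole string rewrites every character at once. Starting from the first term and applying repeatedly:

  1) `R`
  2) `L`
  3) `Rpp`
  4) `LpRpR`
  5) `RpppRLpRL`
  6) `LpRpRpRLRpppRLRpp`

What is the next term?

RpppRLpRLpRLRppLpRpRpRLRppLpRpR

Applying the rule to each of the 17 symbols of LpRpRpRLRpppRLRpp gives the pieces Rpp pR L pR L pR L Rpp L pR pR pR L Rpp L pR pR, which concatenate to the answer.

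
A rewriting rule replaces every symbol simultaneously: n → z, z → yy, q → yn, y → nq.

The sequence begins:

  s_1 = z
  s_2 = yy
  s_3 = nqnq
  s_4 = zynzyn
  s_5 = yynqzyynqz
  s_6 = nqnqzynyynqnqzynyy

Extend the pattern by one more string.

zynzynyynqznqnqzynzynyynqznqnq

φ(nqnqzynyynqnqzynyy) expands symbol-by-symbol to z yn z yn yy nq z nq nq z yn z yn yy nq z nq nq; joining the 18 pieces gives the next term.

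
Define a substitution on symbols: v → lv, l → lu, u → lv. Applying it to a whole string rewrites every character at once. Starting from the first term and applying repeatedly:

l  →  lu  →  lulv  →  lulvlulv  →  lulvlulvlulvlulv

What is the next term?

Rewriting the 16 symbols of lulvlulvlulvlulv one by one yields lu lv lu lv lu lv lu lv lu lv lu lv lu lv lu lv; concatenated:

lulvlulvlulvlulvlulvlulvlulvlulv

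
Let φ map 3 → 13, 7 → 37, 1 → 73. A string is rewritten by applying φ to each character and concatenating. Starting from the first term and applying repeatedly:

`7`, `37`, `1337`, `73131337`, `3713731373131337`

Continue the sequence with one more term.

Rewriting the 16 symbols of 3713731373131337 one by one yields 13 37 73 13 37 13 73 13 37 13 73 13 73 13 13 37; concatenated:

13377313371373133713731373131337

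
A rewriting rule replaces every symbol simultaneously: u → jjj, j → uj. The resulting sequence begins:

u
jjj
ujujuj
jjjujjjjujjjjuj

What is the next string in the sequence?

φ(jjjujjjjujjjjuj) expands symbol-by-symbol to uj uj uj jjj uj uj uj uj jjj uj uj uj uj jjj uj; joining the 15 pieces gives the next term.

ujujujjjjujujujujjjjujujujujjjjuj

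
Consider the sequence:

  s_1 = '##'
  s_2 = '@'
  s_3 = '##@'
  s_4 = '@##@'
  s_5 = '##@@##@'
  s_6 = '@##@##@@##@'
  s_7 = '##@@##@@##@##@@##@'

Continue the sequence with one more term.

This is a Fibonacci-style word recurrence s(k) = s(k−2)·s(k−1): e.g. ##·@ = ##@.
Continuing: @##@##@@##@ · ##@@##@@##@##@@##@ gives term 8.

@##@##@@##@##@@##@@##@##@@##@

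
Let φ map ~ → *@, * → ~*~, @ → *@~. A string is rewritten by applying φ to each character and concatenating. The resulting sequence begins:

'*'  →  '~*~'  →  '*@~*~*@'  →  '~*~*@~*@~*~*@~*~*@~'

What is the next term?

*@~*~*@~*~*@~*@~*~*@~*@~*~*@~*~*@~*@~*~*@~*~*@~*@

Applying the rule to each of the 19 symbols of ~*~*@~*@~*~*@~*~*@~ gives the pieces *@ ~*~ *@ ~*~ *@~ *@ ~*~ *@~ *@ ~*~ *@ ~*~ *@~ *@ ~*~ *@ ~*~ *@~ *@, which concatenate to the answer.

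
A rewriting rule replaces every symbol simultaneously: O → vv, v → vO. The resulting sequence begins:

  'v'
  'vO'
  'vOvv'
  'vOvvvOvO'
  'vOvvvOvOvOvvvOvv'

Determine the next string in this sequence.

Rewriting the 16 symbols of vOvvvOvOvOvvvOvv one by one yields vO vv vO vO vO vv vO vv vO vv vO vO vO vv vO vO; concatenated:

vOvvvOvOvOvvvOvvvOvvvOvOvOvvvOvO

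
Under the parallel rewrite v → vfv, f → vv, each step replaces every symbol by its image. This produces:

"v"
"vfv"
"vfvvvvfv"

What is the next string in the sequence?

Apply φ to vfvvvvfv symbol by symbol: v→vfv, f→vv, v→vfv, v→vfv, v→vfv, v→vfv, f→vv, v→vfv; joined: vfv vv vfv vfv vfv vfv vv vfv.

vfvvvvfvvfvvfvvfvvvvfv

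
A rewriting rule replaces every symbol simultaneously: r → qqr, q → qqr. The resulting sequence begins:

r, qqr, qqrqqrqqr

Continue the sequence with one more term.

Rewriting each symbol of qqrqqrqqr: q→qqr, q→qqr, r→qqr, q→qqr, q→qqr, r→qqr, q→qqr, q→qqr, r→qqr, which concatenates to qqr qqr qqr qqr qqr qqr qqr qqr qqr.

qqrqqrqqrqqrqqrqqrqqrqqrqqr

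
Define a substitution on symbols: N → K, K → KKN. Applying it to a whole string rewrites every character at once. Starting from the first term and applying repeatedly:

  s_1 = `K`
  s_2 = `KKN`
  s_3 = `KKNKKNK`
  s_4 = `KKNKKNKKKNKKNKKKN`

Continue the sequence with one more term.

φ(KKNKKNKKKNKKNKKKN) expands symbol-by-symbol to KKN KKN K KKN KKN K KKN KKN KKN K KKN KKN K KKN KKN KKN K; joining the 17 pieces gives the next term.

KKNKKNKKKNKKNKKKNKKNKKNKKKNKKNKKKNKKNKKNK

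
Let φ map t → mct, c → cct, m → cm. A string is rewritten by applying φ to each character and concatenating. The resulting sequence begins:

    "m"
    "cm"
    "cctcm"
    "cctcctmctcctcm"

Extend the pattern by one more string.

φ(cctcctmctcctcm) expands symbol-by-symbol to cct cct mct cct cct mct cm cct mct cct cct mct cct cm; joining the 14 pieces gives the next term.

cctcctmctcctcctmctcmcctmctcctcctmctcctcm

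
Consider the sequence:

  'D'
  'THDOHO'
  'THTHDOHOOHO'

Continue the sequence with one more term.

THTHTHDOHOOHOOHO

Each term wraps the previous one in TH on the left and OHO on the right.
One more step from THTHDOHOOHO gives the answer.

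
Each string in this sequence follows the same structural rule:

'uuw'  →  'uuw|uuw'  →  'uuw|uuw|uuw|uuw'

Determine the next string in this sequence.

Every step duplicates the string with '|' between the halves.
Doubling uuw|uuw|uuw|uuw with '|' between the halves:

uuw|uuw|uuw|uuw|uuw|uuw|uuw|uuw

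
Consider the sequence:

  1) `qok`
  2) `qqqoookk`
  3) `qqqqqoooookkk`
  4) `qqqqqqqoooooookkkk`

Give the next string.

Reading off run lengths: q runs 1, 3, 5, 7; o runs 1, 3, 5, 7; k runs 1, 2, 3, 4 — each is linear in n (n = 1, 2, …).
For the next term, n = 5, so the run lengths are 9, 9, 5.

qqqqqqqqqoooooooookkkkk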